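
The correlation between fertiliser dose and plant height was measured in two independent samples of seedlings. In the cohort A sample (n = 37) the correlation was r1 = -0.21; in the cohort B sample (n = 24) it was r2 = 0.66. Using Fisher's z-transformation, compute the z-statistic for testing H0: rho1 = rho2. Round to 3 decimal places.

z1 = atanh(-0.21) = -0.213171,  z2 = atanh(0.66) = 0.792814
SE = √(1/(n1−3) + 1/(n2−3)) = √(1/34 + 1/21) = √(0.0294118 + 0.0476190) = √0.0770308 = 0.277544
z = (z1 − z2)/SE = (-0.213171 − 0.792814) / 0.277544 = -1.005985 / 0.277544 = -3.625

-3.625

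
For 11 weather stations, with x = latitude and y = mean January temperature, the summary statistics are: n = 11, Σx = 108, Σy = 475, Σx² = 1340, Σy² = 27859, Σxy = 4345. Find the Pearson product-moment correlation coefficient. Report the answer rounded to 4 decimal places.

Numerator: nΣxy − (Σx)(Σy) = 11·4345 − (108)(475) = -3505
Denominator: √[(nΣx²−(Σx)²)(nΣy²−(Σy)²)]
  nΣx²−(Σx)² = 11·1340 − 11664 = 3076;  nΣy²−(Σy)² = 11·27859 − 225625 = 80824
  √(3076·80824) = √248614624 = 15767.5180
r = -3505 / 15767.5180 = -0.2223

-0.2223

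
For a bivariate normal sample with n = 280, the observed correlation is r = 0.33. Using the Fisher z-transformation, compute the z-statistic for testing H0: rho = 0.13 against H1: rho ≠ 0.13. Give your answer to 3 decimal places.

3.530

Fisher z: atanh(0.33) = 0.342828, atanh(0.13) = 0.130740
z = (z_r − z_0)·√(n−3) = (0.342828 − 0.130740)·√277 = 0.212088 · 16.643317 = 3.530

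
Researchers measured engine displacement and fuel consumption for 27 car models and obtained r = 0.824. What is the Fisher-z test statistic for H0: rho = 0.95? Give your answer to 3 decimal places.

-3.246

Fisher z: atanh(0.824) = 1.169152, atanh(0.95) = 1.831781
z = (z_r − z_0)·√(n−3) = (1.169152 − 1.831781)·√24 = -0.662629 · 4.898979 = -3.246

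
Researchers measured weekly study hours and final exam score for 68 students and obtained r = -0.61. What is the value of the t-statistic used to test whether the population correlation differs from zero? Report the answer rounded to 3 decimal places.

-6.254

1 − r² = 1 − 0.3721 = 0.6279;  √(1−r²) = 0.792401
√(n−2) = √66 = 8.124038
t = r·√(n−2)/√(1−r²) = -0.61 · 8.124038 / 0.792401 = -6.254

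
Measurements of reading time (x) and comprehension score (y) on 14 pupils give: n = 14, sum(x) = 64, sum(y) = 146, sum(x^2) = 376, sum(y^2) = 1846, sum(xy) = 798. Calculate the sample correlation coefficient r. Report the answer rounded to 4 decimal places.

0.7949

S_xy = nΣxy − ΣxΣy = 14·798 − 64·146 = 11172 − 9344 = 1828
S_xx = nΣx² − (Σx)² = 14·376 − 64² = 5264 − 4096 = 1168
S_yy = nΣy² − (Σy)² = 14·1846 − 146² = 25844 − 21316 = 4528
r = S_xy / √(S_xx·S_yy) = 1828 / √(1168·4528) = 1828 / √5288704 = 1828 / 2299.7182 = 0.7949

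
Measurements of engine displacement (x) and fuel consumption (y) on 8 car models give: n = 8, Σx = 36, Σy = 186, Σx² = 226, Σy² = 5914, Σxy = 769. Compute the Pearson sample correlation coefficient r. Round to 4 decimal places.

-0.2132

S_xy = nΣxy − ΣxΣy = 8·769 − 36·186 = 6152 − 6696 = -544
S_xx = nΣx² − (Σx)² = 8·226 − 36² = 1808 − 1296 = 512
S_yy = nΣy² − (Σy)² = 8·5914 − 186² = 47312 − 34596 = 12716
r = S_xy / √(S_xx·S_yy) = -544 / √(512·12716) = -544 / √6510592 = -544 / 2551.5862 = -0.2132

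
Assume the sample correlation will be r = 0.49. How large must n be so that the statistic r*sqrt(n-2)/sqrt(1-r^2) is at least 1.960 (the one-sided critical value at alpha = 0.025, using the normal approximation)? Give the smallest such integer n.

15

r√(n−2)/√(1−r²) ≥ 1.960  ⇔  n−2 ≥ (1.960)²·(1−r²)/r²
(1−r²)/r² = (1−0.2401)/0.2401 = 3.1649
n ≥ 2 + 3.8416·3.1649 = 2 + 12.1583 = 14.1583
⌈14.1583⌉ = 15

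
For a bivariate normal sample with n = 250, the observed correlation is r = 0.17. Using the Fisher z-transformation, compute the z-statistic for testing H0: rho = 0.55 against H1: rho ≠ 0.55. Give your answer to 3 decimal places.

-7.021

Fisher z: atanh(0.17) = 0.171667, atanh(0.55) = 0.618381
z = (z_r − z_0)·√(n−3) = (0.171667 − 0.618381)·√247 = -0.446714 · 15.716234 = -7.021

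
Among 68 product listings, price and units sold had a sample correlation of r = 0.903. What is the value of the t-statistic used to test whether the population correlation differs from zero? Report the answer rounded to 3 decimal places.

17.075

1 − r² = 1 − 0.815409 = 0.184591;  √(1−r²) = 0.429641
√(n−2) = √66 = 8.124038
t = r·√(n−2)/√(1−r²) = 0.903 · 8.124038 / 0.429641 = 17.075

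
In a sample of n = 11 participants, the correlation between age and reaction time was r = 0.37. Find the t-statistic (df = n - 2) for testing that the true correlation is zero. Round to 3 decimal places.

1.195

t = r·√(n−2) / √(1−r²) with r = 0.37, n = 11
  = 0.37·√9 / √(1 − 0.1369)
  = 0.37·3.000000 / 0.929032
  = 1.110000 / 0.929032 = 1.195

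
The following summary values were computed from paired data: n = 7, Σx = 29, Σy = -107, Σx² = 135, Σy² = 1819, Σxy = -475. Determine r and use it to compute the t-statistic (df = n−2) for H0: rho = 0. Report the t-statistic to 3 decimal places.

Numerator: nΣxy − (Σx)(Σy) = 7·(-475) − (29)(-107) = -222
Denominator: √[(nΣx²−(Σx)²)(nΣy²−(Σy)²)]
  nΣx²−(Σx)² = 7·135 − 841 = 104;  nΣy²−(Σy)² = 7·1819 − 11449 = 1284
  √(104·1284) = √133536 = 365.4258
r = -222 / 365.4258 = -0.6075
t = r·√(n−2)/√(1−r²) = -0.6075·√5 / √(1−0.369056) = -1.358411 / 0.794320 = -1.710

-1.710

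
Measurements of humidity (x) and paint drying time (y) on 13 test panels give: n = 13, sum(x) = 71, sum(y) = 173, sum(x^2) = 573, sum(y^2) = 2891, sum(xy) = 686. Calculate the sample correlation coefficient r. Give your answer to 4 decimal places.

-0.7838

S_xy = nΣxy − ΣxΣy = 13·686 − 71·173 = 8918 − 12283 = -3365
S_xx = nΣx² − (Σx)² = 13·573 − 71² = 7449 − 5041 = 2408
S_yy = nΣy² − (Σy)² = 13·2891 − 173² = 37583 − 29929 = 7654
r = S_xy / √(S_xx·S_yy) = -3365 / √(2408·7654) = -3365 / √18430832 = -3365 / 4293.1145 = -0.7838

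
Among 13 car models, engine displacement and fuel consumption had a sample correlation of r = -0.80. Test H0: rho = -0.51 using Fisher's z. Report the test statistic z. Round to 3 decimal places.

z_r = atanh(-0.80) = -1.098612,  z_0 = atanh(-0.51) = -0.562730
SE = 1/√(n−3) = 1/√10 = 0.316228
z = (z_r − z_0)/SE = (-1.098612 − (-0.562730)) / 0.316228 = -0.535882 / 0.316228 = -1.695

-1.695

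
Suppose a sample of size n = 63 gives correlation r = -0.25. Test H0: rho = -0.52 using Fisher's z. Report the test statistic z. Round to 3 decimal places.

z_r = atanh(-0.25) = -0.255413,  z_0 = atanh(-0.52) = -0.576340
SE = 1/√(n−3) = 1/√60 = 0.129099
z = (z_r − z_0)/SE = (-0.255413 − (-0.576340)) / 0.129099 = 0.320927 / 0.129099 = 2.486

2.486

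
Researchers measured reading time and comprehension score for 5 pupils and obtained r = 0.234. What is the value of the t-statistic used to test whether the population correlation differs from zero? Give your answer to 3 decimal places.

t = r·√(n−2) / √(1−r²) with r = 0.234, n = 5
  = 0.234·√3 / √(1 − 0.054756)
  = 0.234·1.732051 / 0.972237
  = 0.405300 / 0.972237 = 0.417

0.417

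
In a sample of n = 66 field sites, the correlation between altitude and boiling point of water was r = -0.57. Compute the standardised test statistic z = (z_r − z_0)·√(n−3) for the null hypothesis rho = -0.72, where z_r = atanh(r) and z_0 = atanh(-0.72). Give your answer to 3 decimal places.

2.065

z_r = atanh(-0.57) = -0.647523,  z_0 = atanh(-0.72) = -0.907645
SE = 1/√(n−3) = 1/√63 = 0.125988
z = (z_r − z_0)/SE = (-0.647523 − (-0.907645)) / 0.125988 = 0.260122 / 0.125988 = 2.065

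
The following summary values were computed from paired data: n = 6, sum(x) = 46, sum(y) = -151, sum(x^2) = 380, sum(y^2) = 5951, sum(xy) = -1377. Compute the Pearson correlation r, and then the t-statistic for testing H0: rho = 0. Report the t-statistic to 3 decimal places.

-4.244

S_xy = nΣxy − ΣxΣy = 6·(-1377) − 46·(-151) = -8262 − (-6946) = -1316
S_xx = nΣx² − (Σx)² = 6·380 − 46² = 2280 − 2116 = 164
S_yy = nΣy² − (Σy)² = 6·5951 − (-151)² = 35706 − 22801 = 12905
r = S_xy / √(S_xx·S_yy) = -1316 / √(164·12905) = -1316 / √2116420 = -1316 / 1454.7921 = -0.9046
t = r·√(n−2)/√(1−r²) = -0.9046·√4 / √(1−0.818301) = -1.809200 / 0.426262 = -4.244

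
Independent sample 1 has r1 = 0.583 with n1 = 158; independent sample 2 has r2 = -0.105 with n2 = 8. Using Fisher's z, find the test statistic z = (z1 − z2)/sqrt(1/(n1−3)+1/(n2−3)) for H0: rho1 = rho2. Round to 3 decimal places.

1.700

Fisher z-transforms: z1 = atanh(0.583) = 0.666995, z2 = atanh(-0.105) = -0.105388; difference d = 0.772383
Var(d) = 1/155 + 1/5 = 0.0064516 + 0.2000000 = 0.2064516
z = d/√Var(d) = 0.772383 / √0.2064516 = 0.772383 / 0.454369 = 1.700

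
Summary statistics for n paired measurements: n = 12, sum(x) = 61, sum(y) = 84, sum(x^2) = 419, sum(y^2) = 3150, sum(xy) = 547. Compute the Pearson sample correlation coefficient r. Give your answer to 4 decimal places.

0.2272

S_xy = nΣxy − ΣxΣy = 12·547 − 61·84 = 6564 − 5124 = 1440
S_xx = nΣx² − (Σx)² = 12·419 − 61² = 5028 − 3721 = 1307
S_yy = nΣy² − (Σy)² = 12·3150 − 84² = 37800 − 7056 = 30744
r = S_xy / √(S_xx·S_yy) = 1440 / √(1307·30744) = 1440 / √40182408 = 1440 / 6338.9595 = 0.2272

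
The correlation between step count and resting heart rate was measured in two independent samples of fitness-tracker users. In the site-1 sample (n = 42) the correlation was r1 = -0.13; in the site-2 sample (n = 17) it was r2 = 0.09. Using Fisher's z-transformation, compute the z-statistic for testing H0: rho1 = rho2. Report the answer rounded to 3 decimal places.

Fisher z-transforms: z1 = atanh(-0.13) = -0.130740, z2 = atanh(0.09) = 0.090244; difference d = -0.220984
Var(d) = 1/39 + 1/14 = 0.0256410 + 0.0714286 = 0.0970696
z = d/√Var(d) = -0.220984 / √0.0970696 = -0.220984 / 0.311560 = -0.709

-0.709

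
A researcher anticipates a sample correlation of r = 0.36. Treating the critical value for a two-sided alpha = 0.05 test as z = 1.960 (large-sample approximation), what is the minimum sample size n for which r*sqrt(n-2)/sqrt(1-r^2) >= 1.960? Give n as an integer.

28

r√(n−2)/√(1−r²) ≥ 1.960  ⇔  n−2 ≥ (1.960)²·(1−r²)/r²
(1−r²)/r² = (1−0.1296)/0.1296 = 6.7160
n ≥ 2 + 3.8416·6.7160 = 2 + 25.8002 = 27.8002
⌈27.8002⌉ = 28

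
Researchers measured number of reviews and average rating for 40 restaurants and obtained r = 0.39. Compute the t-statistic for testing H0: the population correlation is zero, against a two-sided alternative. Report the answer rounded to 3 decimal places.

t = r·√(n−2) / √(1−r²) with r = 0.39, n = 40
  = 0.39·√38 / √(1 − 0.1521)
  = 0.39·6.164414 / 0.920815
  = 2.404121 / 0.920815 = 2.611

2.611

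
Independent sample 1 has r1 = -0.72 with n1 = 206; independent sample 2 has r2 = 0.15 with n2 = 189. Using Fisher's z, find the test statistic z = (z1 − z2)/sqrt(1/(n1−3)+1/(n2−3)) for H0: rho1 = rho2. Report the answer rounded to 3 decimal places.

Fisher z-transforms: z1 = atanh(-0.72) = -0.907645, z2 = atanh(0.15) = 0.151140; difference d = -1.058785
Var(d) = 1/203 + 1/186 = 0.0049261 + 0.0053763 = 0.0103024
z = d/√Var(d) = -1.058785 / √0.0103024 = -1.058785 / 0.101501 = -10.431

-10.431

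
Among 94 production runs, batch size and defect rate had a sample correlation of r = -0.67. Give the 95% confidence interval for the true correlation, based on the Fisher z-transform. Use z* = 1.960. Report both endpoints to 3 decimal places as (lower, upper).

z_r = atanh(-0.67) = -0.810743;  SE = 1/√(n−3) = 1/√91 = 0.104828
z-limits: -0.810743 ± 1.960·0.104828 = -0.810743 ± 0.205463 = [-1.016206, -0.605280]
ρ-limits: (tanh -1.016206, tanh -0.605280) = (-0.768, -0.541)

(-0.768, -0.541)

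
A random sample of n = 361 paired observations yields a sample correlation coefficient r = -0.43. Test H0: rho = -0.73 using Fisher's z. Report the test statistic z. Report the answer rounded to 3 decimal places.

z_r = atanh(-0.43) = -0.459897,  z_0 = atanh(-0.73) = -0.928727
SE = 1/√(n−3) = 1/√358 = 0.052852
z = (z_r − z_0)/SE = (-0.459897 − (-0.928727)) / 0.052852 = 0.468830 / 0.052852 = 8.871

8.871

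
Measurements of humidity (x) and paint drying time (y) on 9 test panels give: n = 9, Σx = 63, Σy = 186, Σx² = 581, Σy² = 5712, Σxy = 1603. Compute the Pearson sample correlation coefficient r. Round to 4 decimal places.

S_xy = nΣxy − ΣxΣy = 9·1603 − 63·186 = 14427 − 11718 = 2709
S_xx = nΣx² − (Σx)² = 9·581 − 63² = 5229 − 3969 = 1260
S_yy = nΣy² − (Σy)² = 9·5712 − 186² = 51408 − 34596 = 16812
r = S_xy / √(S_xx·S_yy) = 2709 / √(1260·16812) = 2709 / √21183120 = 2709 / 4602.5124 = 0.5886

0.5886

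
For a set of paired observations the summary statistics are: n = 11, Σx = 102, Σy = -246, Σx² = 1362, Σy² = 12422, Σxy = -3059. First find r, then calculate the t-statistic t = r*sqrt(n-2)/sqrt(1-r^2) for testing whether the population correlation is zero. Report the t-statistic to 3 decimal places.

-1.547

Numerator: nΣxy − (Σx)(Σy) = 11·(-3059) − (102)(-246) = -8557
Denominator: √[(nΣx²−(Σx)²)(nΣy²−(Σy)²)]
  nΣx²−(Σx)² = 11·1362 − 10404 = 4578;  nΣy²−(Σy)² = 11·12422 − 60516 = 76126
  √(4578·76126) = √348504828 = 18668.2840
r = -8557 / 18668.2840 = -0.4584
t = r·√(n−2)/√(1−r²) = -0.4584·√9 / √(1−0.210131) = -1.375200 / 0.888746 = -1.547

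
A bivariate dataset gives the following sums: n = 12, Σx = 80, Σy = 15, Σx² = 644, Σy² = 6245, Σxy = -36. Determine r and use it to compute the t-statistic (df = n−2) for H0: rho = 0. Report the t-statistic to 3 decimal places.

S_xy = nΣxy − ΣxΣy = 12·(-36) − 80·15 = -432 − 1200 = -1632
S_xx = nΣx² − (Σx)² = 12·644 − 80² = 7728 − 6400 = 1328
S_yy = nΣy² − (Σy)² = 12·6245 − 15² = 74940 − 225 = 74715
r = S_xy / √(S_xx·S_yy) = -1632 / √(1328·74715) = -1632 / √99221520 = -1632 / 9960.9999 = -0.1638
t = r·√(n−2)/√(1−r²) = -0.1638·√10 / √(1−0.026830) = -0.517981 / 0.986494 = -0.525

-0.525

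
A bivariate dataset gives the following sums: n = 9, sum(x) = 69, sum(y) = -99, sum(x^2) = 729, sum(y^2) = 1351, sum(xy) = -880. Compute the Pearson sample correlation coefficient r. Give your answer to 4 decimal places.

-0.5286

Numerator: nΣxy − (Σx)(Σy) = 9·(-880) − (69)(-99) = -1089
Denominator: √[(nΣx²−(Σx)²)(nΣy²−(Σy)²)]
  nΣx²−(Σx)² = 9·729 − 4761 = 1800;  nΣy²−(Σy)² = 9·1351 − 9801 = 2358
  √(1800·2358) = √4244400 = 2060.1942
r = -1089 / 2060.1942 = -0.5286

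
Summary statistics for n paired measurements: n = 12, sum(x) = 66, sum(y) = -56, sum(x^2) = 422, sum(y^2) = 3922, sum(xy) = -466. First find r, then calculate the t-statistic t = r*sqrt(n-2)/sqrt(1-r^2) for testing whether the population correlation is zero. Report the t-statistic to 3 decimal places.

-1.143

Numerator: nΣxy − (Σx)(Σy) = 12·(-466) − (66)(-56) = -1896
Denominator: √[(nΣx²−(Σx)²)(nΣy²−(Σy)²)]
  nΣx²−(Σx)² = 12·422 − 4356 = 708;  nΣy²−(Σy)² = 12·3922 − 3136 = 43928
  √(708·43928) = √31101024 = 5576.8292
r = -1896 / 5576.8292 = -0.3400
t = r·√(n−2)/√(1−r²) = -0.3400·√10 / √(1−0.115600) = -1.075174 / 0.940425 = -1.143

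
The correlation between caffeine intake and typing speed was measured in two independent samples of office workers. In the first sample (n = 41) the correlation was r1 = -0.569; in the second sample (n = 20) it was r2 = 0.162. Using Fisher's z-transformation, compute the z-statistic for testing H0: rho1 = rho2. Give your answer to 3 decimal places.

-2.774

z1 = atanh(-0.569) = -0.646043,  z2 = atanh(0.162) = 0.163440
SE = √(1/(n1−3) + 1/(n2−3)) = √(1/38 + 1/17) = √(0.0263158 + 0.0588235) = √0.0851393 = 0.291786
z = (z1 − z2)/SE = (-0.646043 − 0.163440) / 0.291786 = -0.809483 / 0.291786 = -2.774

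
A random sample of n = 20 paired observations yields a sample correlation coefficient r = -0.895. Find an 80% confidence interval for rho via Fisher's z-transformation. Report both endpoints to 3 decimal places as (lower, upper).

(-0.942, -0.813)

Fisher z: z_r = atanh(r) = ½·ln((1+(-0.895))/(1−(-0.895))) = -1.446507
SE(z) = 1/√(n−3) = 1/√17 = 0.242536
80% ⇒ z* = 1.282; margin = 1.282·0.242536 = 0.310931
CI on z-scale: (-1.757438, -1.135576)
Back-transform: tanh(-1.757438) = -0.942216, tanh(-1.135576) = -0.812919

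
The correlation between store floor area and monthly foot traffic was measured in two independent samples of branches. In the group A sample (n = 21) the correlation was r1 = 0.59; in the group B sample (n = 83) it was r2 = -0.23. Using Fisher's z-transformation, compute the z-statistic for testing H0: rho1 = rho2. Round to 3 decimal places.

Fisher z-transforms: z1 = atanh(0.59) = 0.677666, z2 = atanh(-0.23) = -0.234189; difference d = 0.911855
Var(d) = 1/18 + 1/80 = 0.0555556 + 0.0125000 = 0.0680556
z = d/√Var(d) = 0.911855 / √0.0680556 = 0.911855 / 0.260875 = 3.495

3.495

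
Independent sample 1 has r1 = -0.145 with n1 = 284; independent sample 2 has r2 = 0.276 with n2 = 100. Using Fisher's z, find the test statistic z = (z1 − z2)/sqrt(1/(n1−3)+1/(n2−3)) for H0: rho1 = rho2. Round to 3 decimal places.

z1 = atanh(-0.145) = -0.146029,  z2 = atanh(0.276) = 0.283347
SE = √(1/(n1−3) + 1/(n2−3)) = √(1/281 + 1/97) = √(0.0035587 + 0.0103093) = √0.0138680 = 0.117762
z = (z1 − z2)/SE = (-0.146029 − 0.283347) / 0.117762 = -0.429376 / 0.117762 = -3.646

-3.646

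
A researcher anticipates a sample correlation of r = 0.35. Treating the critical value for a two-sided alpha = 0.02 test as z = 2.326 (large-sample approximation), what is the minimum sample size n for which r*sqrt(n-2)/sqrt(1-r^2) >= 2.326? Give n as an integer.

Need r·√(n−2)/√(1−r²) ≥ 2.326
√(n−2) ≥ 2.326·√(1−0.1225) / 0.35 = 2.326·0.936750 / 0.35 = 6.2254
n−2 ≥ 38.7556  ⇒  n ≥ 40.7556
Smallest integer n = 41

41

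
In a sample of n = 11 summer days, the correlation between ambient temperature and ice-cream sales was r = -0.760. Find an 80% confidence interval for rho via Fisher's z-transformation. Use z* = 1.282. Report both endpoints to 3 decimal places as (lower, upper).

z_r = atanh(-0.760) = -0.996215;  SE = 1/√(n−3) = 1/√8 = 0.353553
z-limits: -0.996215 ± 1.282·0.353553 = -0.996215 ± 0.453255 = [-1.449470, -0.542960]
ρ-limits: (tanh -1.449470, tanh -0.542960) = (-0.896, -0.495)

(-0.896, -0.495)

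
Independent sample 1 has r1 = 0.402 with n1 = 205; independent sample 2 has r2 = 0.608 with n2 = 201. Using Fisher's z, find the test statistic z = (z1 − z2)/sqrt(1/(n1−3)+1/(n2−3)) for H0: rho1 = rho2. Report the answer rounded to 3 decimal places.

Fisher z-transforms: z1 = atanh(0.402) = 0.426032, z2 = atanh(0.608) = 0.705742; difference d = -0.279710
Var(d) = 1/202 + 1/198 = 0.0049505 + 0.0050505 = 0.0100010
z = d/√Var(d) = -0.279710 / √0.0100010 = -0.279710 / 0.100005 = -2.797

-2.797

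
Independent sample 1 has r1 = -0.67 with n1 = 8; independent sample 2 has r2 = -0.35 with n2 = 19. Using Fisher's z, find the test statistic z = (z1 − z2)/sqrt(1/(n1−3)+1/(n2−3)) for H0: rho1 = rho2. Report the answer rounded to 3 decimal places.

z1 = atanh(-0.67) = -0.810743,  z2 = atanh(-0.35) = -0.365444
SE = √(1/(n1−3) + 1/(n2−3)) = √(1/5 + 1/16) = √(0.2000000 + 0.0625000) = √0.2625000 = 0.512348
z = (z1 − z2)/SE = (-0.810743 − (-0.365444)) / 0.512348 = -0.445299 / 0.512348 = -0.869

-0.869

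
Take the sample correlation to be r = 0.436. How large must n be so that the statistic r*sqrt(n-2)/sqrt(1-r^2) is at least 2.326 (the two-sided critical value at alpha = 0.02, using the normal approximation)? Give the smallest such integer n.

r√(n−2)/√(1−r²) ≥ 2.326  ⇔  n−2 ≥ (2.326)²·(1−r²)/r²
(1−r²)/r² = (1−0.190096)/0.190096 = 4.2605
n ≥ 2 + 5.410276·4.2605 = 2 + 23.0505 = 25.0505
⌈25.0505⌉ = 26

26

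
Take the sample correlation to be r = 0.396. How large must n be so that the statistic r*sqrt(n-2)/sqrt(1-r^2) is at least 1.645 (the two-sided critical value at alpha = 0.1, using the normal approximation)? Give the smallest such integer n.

Need r·√(n−2)/√(1−r²) ≥ 1.645
√(n−2) ≥ 1.645·√(1−0.156816) / 0.396 = 1.645·0.918251 / 0.396 = 3.8145
n−2 ≥ 14.5504  ⇒  n ≥ 16.5504
Smallest integer n = 17

17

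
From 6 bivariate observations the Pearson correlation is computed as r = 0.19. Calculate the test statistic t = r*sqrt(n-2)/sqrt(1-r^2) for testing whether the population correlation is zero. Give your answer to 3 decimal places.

1 − r² = 1 − 0.0361 = 0.9639;  √(1−r²) = 0.981784
√(n−2) = √4 = 2.000000
t = r·√(n−2)/√(1−r²) = 0.19 · 2.000000 / 0.981784 = 0.387

0.387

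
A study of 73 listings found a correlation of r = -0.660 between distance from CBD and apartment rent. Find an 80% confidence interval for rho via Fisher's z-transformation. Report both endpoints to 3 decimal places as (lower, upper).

Fisher z: z_r = atanh(r) = ½·ln((1+(-0.660))/(1−(-0.660))) = -0.792814
SE(z) = 1/√(n−3) = 1/√70 = 0.119523
80% ⇒ z* = 1.282; margin = 1.282·0.119523 = 0.153228
CI on z-scale: (-0.946042, -0.639586)
Back-transform: tanh(-0.946042) = -0.737986, tanh(-0.639586) = -0.564618

(-0.738, -0.565)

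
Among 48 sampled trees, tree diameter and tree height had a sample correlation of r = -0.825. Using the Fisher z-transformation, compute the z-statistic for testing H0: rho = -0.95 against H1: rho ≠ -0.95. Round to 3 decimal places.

4.424

Fisher z: atanh(-0.825) = -1.172275, atanh(-0.95) = -1.831781
z = (z_r − z_0)·√(n−3) = (-1.172275 − (-1.831781))·√45 = 0.659506 · 6.708204 = 4.424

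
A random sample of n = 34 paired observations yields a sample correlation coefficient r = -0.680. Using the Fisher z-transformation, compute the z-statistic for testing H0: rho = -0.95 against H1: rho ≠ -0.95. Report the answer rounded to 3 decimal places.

5.583

Fisher z: atanh(-0.680) = -0.829114, atanh(-0.95) = -1.831781
z = (z_r − z_0)·√(n−3) = (-0.829114 − (-1.831781))·√31 = 1.002667 · 5.567764 = 5.583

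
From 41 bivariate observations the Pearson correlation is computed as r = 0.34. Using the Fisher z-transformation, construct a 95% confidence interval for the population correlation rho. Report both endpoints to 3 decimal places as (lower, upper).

z_r = atanh(0.34) = 0.354093;  SE = 1/√(n−3) = 1/√38 = 0.162221
z-limits: 0.354093 ± 1.960·0.162221 = 0.354093 ± 0.317953 = [0.036140, 0.672046]
ρ-limits: (tanh 0.036140, tanh 0.672046) = (0.036, 0.586)

(0.036, 0.586)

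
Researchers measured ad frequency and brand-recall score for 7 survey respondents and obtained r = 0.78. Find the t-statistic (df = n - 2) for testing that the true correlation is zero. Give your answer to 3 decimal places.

2.787

1 − r² = 1 − 0.6084 = 0.3916;  √(1−r²) = 0.625780
√(n−2) = √5 = 2.236068
t = r·√(n−2)/√(1−r²) = 0.78 · 2.236068 / 0.625780 = 2.787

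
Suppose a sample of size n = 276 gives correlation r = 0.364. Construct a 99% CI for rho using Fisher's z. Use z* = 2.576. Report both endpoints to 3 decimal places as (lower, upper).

Fisher z: z_r = atanh(r) = ½·ln((1+0.364)/(1−0.364)) = 0.381489
SE(z) = 1/√(n−3) = 1/√273 = 0.060523
99% ⇒ z* = 2.576; margin = 2.576·0.060523 = 0.155907
CI on z-scale: (0.225582, 0.537396)
Back-transform: tanh(0.225582) = 0.221832, tanh(0.537396) = 0.491014

(0.222, 0.491)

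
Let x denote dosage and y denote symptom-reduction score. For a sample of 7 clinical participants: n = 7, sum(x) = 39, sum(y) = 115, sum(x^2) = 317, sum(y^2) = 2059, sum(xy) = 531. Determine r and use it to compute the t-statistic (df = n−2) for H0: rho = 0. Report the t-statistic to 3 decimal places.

S_xy = nΣxy − ΣxΣy = 7·531 − 39·115 = 3717 − 4485 = -768
S_xx = nΣx² − (Σx)² = 7·317 − 39² = 2219 − 1521 = 698
S_yy = nΣy² − (Σy)² = 7·2059 − 115² = 14413 − 13225 = 1188
r = S_xy / √(S_xx·S_yy) = -768 / √(698·1188) = -768 / √829224 = -768 / 910.6174 = -0.8434
t = r·√(n−2)/√(1−r²) = -0.8434·√5 / √(1−0.711324) = -1.885900 / 0.537286 = -3.510

-3.510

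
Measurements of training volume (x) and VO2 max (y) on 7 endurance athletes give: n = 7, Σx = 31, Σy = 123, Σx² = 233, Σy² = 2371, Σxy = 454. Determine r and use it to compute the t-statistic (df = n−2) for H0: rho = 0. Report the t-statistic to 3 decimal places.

-1.864

Numerator: nΣxy − (Σx)(Σy) = 7·454 − (31)(123) = -635
Denominator: √[(nΣx²−(Σx)²)(nΣy²−(Σy)²)]
  nΣx²−(Σx)² = 7·233 − 961 = 670;  nΣy²−(Σy)² = 7·2371 − 15129 = 1468
  √(670·1468) = √983560 = 991.7459
r = -635 / 991.7459 = -0.6403
t = r·√(n−2)/√(1−r²) = -0.6403·√5 / √(1−0.409984) = -1.431754 / 0.768125 = -1.864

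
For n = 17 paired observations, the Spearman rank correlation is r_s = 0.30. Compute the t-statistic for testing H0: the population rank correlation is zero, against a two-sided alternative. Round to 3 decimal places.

t = r_s·√(n−2) / √(1−r_s²) with r_s = 0.30, n = 17
  = 0.30·√15 / √(1 − 0.0900)
  = 0.30·3.872983 / 0.953939
  = 1.161895 / 0.953939 = 1.218

1.218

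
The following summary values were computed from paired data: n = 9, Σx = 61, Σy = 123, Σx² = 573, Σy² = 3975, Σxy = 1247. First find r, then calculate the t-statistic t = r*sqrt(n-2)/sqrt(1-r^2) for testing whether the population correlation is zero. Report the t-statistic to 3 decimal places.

Numerator: nΣxy − (Σx)(Σy) = 9·1247 − (61)(123) = 3720
Denominator: √[(nΣx²−(Σx)²)(nΣy²−(Σy)²)]
  nΣx²−(Σx)² = 9·573 − 3721 = 1436;  nΣy²−(Σy)² = 9·3975 − 15129 = 20646
  √(1436·20646) = √29647656 = 5444.9661
r = 3720 / 5444.9661 = 0.6832
t = r·√(n−2)/√(1−r²) = 0.6832·√7 / √(1−0.466762) = 1.807577 / 0.730231 = 2.475

2.475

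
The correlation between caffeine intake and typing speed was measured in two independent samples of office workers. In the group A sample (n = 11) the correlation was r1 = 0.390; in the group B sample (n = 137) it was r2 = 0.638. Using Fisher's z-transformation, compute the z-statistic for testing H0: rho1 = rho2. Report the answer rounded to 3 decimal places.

-0.942

Fisher z-transforms: z1 = atanh(0.390) = 0.411800, z2 = atanh(0.638) = 0.754794; difference d = -0.342994
Var(d) = 1/8 + 1/134 = 0.1250000 + 0.0074627 = 0.1324627
z = d/√Var(d) = -0.342994 / √0.1324627 = -0.342994 / 0.363954 = -0.942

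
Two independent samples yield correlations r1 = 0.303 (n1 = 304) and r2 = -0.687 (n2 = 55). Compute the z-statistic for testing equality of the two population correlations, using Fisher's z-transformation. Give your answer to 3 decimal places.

7.691

z1 = atanh(0.303) = 0.312820,  z2 = atanh(-0.687) = -0.842252
SE = √(1/(n1−3) + 1/(n2−3)) = √(1/301 + 1/52) = √(0.0033223 + 0.0192308) = √0.0225531 = 0.150177
z = (z1 − z2)/SE = (0.312820 − (-0.842252)) / 0.150177 = 1.155072 / 0.150177 = 7.691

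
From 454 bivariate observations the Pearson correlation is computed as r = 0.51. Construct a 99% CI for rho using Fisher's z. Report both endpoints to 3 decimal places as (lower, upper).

(0.415, 0.594)

z_r = atanh(0.51) = 0.562730;  SE = 1/√(n−3) = 1/√451 = 0.047088
z-limits: 0.562730 ± 2.576·0.047088 = 0.562730 ± 0.121299 = [0.441431, 0.684029]
ρ-limits: (tanh 0.441431, tanh 0.684029) = (0.415, 0.594)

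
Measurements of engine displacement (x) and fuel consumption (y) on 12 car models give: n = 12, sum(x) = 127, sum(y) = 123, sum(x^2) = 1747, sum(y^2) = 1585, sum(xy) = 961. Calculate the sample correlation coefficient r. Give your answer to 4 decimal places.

-0.9427

S_xy = nΣxy − ΣxΣy = 12·961 − 127·123 = 11532 − 15621 = -4089
S_xx = nΣx² − (Σx)² = 12·1747 − 127² = 20964 − 16129 = 4835
S_yy = nΣy² − (Σy)² = 12·1585 − 123² = 19020 − 15129 = 3891
r = S_xy / √(S_xx·S_yy) = -4089 / √(4835·3891) = -4089 / √18812985 = -4089 / 4337.3938 = -0.9427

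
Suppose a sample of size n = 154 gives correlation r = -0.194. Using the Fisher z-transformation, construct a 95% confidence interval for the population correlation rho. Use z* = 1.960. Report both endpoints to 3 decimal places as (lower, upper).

(-0.342, -0.037)

z_r = atanh(-0.194) = -0.196490;  SE = 1/√(n−3) = 1/√151 = 0.081379
z-limits: -0.196490 ± 1.960·0.081379 = -0.196490 ± 0.159503 = [-0.355993, -0.036987]
ρ-limits: (tanh -0.355993, tanh -0.036987) = (-0.342, -0.037)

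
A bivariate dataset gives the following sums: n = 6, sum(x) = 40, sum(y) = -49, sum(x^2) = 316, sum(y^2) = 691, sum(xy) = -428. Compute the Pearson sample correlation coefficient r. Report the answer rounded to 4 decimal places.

-0.8460

Numerator: nΣxy − (Σx)(Σy) = 6·(-428) − (40)(-49) = -608
Denominator: √[(nΣx²−(Σx)²)(nΣy²−(Σy)²)]
  nΣx²−(Σx)² = 6·316 − 1600 = 296;  nΣy²−(Σy)² = 6·691 − 2401 = 1745
  √(296·1745) = √516520 = 718.6933
r = -608 / 718.6933 = -0.8460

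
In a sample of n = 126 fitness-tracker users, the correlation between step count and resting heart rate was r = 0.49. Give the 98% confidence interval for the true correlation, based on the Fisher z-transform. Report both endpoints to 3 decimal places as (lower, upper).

Fisher z: z_r = atanh(r) = ½·ln((1+0.49)/(1−0.49)) = 0.536060
SE(z) = 1/√(n−3) = 1/√123 = 0.090167
98% ⇒ z* = 2.326; margin = 2.326·0.090167 = 0.209728
CI on z-scale: (0.326332, 0.745788)
Back-transform: tanh(0.326332) = 0.315221, tanh(0.745788) = 0.632629

(0.315, 0.633)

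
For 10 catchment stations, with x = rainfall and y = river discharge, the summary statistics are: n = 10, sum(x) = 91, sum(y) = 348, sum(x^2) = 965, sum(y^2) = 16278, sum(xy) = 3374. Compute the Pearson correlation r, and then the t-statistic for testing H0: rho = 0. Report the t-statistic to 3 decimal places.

0.807

Numerator: nΣxy − (Σx)(Σy) = 10·3374 − (91)(348) = 2072
Denominator: √[(nΣx²−(Σx)²)(nΣy²−(Σy)²)]
  nΣx²−(Σx)² = 10·965 − 8281 = 1369;  nΣy²−(Σy)² = 10·16278 − 121104 = 41676
  √(1369·41676) = √57054444 = 7553.4392
r = 2072 / 7553.4392 = 0.2743
t = r·√(n−2)/√(1−r²) = 0.2743·√8 / √(1−0.075240) = 0.775838 / 0.961644 = 0.807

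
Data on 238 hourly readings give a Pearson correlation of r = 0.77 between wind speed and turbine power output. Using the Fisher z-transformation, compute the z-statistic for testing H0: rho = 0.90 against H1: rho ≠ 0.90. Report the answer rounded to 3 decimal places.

z_r = atanh(0.77) = 1.020328,  z_0 = atanh(0.90) = 1.472219
SE = 1/√(n−3) = 1/√235 = 0.065233
z = (z_r − z_0)/SE = (1.020328 − 1.472219) / 0.065233 = -0.451891 / 0.065233 = -6.927

-6.927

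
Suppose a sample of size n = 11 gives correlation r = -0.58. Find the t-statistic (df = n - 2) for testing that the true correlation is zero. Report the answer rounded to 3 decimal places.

-2.136

1 − r² = 1 − 0.3364 = 0.6636;  √(1−r²) = 0.814616
√(n−2) = √9 = 3.000000
t = r·√(n−2)/√(1−r²) = -0.58 · 3.000000 / 0.814616 = -2.136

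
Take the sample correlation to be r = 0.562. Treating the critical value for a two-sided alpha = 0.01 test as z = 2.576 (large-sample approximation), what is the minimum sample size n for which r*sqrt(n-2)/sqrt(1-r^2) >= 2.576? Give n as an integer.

17

Need r·√(n−2)/√(1−r²) ≥ 2.576
√(n−2) ≥ 2.576·√(1−0.315844) / 0.562 = 2.576·0.827137 / 0.562 = 3.7913
n−2 ≥ 14.3740  ⇒  n ≥ 16.3740
Smallest integer n = 17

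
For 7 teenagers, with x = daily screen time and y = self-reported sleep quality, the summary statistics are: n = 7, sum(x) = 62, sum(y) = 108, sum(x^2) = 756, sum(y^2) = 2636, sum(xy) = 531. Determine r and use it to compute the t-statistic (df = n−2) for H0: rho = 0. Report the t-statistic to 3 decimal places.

Numerator: nΣxy − (Σx)(Σy) = 7·531 − (62)(108) = -2979
Denominator: √[(nΣx²−(Σx)²)(nΣy²−(Σy)²)]
  nΣx²−(Σx)² = 7·756 − 3844 = 1448;  nΣy²−(Σy)² = 7·2636 − 11664 = 6788
  √(1448·6788) = √9829024 = 3135.1274
r = -2979 / 3135.1274 = -0.9502
t = r·√(n−2)/√(1−r²) = -0.9502·√5 / √(1−0.902880) = -2.124712 / 0.311641 = -6.818

-6.818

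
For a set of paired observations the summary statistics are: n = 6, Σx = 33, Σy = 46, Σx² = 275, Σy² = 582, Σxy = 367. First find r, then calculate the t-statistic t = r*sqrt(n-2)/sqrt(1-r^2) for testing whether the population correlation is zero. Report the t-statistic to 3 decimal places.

2.481

Numerator: nΣxy − (Σx)(Σy) = 6·367 − (33)(46) = 684
Denominator: √[(nΣx²−(Σx)²)(nΣy²−(Σy)²)]
  nΣx²−(Σx)² = 6·275 − 1089 = 561;  nΣy²−(Σy)² = 6·582 − 2116 = 1376
  √(561·1376) = √771936 = 878.5989
r = 684 / 878.5989 = 0.7785
t = r·√(n−2)/√(1−r²) = 0.7785·√4 / √(1−0.606062) = 1.557000 / 0.627645 = 2.481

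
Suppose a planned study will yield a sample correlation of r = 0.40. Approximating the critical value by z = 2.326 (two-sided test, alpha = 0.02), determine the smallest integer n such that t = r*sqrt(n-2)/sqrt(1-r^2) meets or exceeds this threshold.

r√(n−2)/√(1−r²) ≥ 2.326  ⇔  n−2 ≥ (2.326)²·(1−r²)/r²
(1−r²)/r² = (1−0.1600)/0.1600 = 5.2500
n ≥ 2 + 5.410276·5.2500 = 2 + 28.4039 = 30.4039
⌈30.4039⌉ = 31

31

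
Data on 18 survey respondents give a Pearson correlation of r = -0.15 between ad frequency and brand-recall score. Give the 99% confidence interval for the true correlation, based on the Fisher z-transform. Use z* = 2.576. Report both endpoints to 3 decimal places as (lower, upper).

Fisher z: z_r = atanh(r) = ½·ln((1+(-0.15))/(1−(-0.15))) = -0.151140
SE(z) = 1/√(n−3) = 1/√15 = 0.258199
99% ⇒ z* = 2.576; margin = 2.576·0.258199 = 0.665121
CI on z-scale: (-0.816261, 0.513981)
Back-transform: tanh(-0.816261) = -0.673030, tanh(0.513981) = 0.473041

(-0.673, 0.473)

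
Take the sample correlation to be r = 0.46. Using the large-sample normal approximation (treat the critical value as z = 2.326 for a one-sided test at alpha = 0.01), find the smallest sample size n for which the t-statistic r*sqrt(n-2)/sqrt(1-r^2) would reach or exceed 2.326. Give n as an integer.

23

r√(n−2)/√(1−r²) ≥ 2.326  ⇔  n−2 ≥ (2.326)²·(1−r²)/r²
(1−r²)/r² = (1−0.2116)/0.2116 = 3.7259
n ≥ 2 + 5.410276·3.7259 = 2 + 20.1581 = 22.1581
⌈22.1581⌉ = 23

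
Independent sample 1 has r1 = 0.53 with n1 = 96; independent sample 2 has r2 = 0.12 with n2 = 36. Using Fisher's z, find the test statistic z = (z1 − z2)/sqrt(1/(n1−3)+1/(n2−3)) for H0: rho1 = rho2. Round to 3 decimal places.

z1 = atanh(0.53) = 0.590145,  z2 = atanh(0.12) = 0.120581
SE = √(1/(n1−3) + 1/(n2−3)) = √(1/93 + 1/33) = √(0.0107527 + 0.0303030) = √0.0410557 = 0.202622
z = (z1 − z2)/SE = (0.590145 − 0.120581) / 0.202622 = 0.469564 / 0.202622 = 2.317

2.317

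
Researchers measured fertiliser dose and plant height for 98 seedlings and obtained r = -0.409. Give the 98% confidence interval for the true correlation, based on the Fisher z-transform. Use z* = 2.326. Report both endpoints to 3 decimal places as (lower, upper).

(-0.587, -0.193)

z_r = atanh(-0.409) = -0.434410;  SE = 1/√(n−3) = 1/√95 = 0.102598
z-limits: -0.434410 ± 2.326·0.102598 = -0.434410 ± 0.238643 = [-0.673053, -0.195767]
ρ-limits: (tanh -0.673053, tanh -0.195767) = (-0.587, -0.193)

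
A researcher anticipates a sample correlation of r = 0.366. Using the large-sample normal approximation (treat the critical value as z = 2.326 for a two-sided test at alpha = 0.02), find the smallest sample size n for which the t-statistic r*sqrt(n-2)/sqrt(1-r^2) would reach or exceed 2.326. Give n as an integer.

37

Need r·√(n−2)/√(1−r²) ≥ 2.326
√(n−2) ≥ 2.326·√(1−0.133956) / 0.366 = 2.326·0.930615 / 0.366 = 5.9142
n−2 ≥ 34.9778  ⇒  n ≥ 36.9778
Smallest integer n = 37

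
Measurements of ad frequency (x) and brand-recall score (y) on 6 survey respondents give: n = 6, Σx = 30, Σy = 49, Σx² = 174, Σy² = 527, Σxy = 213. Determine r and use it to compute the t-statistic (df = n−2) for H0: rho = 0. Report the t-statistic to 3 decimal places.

S_xy = nΣxy − ΣxΣy = 6·213 − 30·49 = 1278 − 1470 = -192
S_xx = nΣx² − (Σx)² = 6·174 − 30² = 1044 − 900 = 144
S_yy = nΣy² − (Σy)² = 6·527 − 49² = 3162 − 2401 = 761
r = S_xy / √(S_xx·S_yy) = -192 / √(144·761) = -192 / √109584 = -192 / 331.0347 = -0.5800
t = r·√(n−2)/√(1−r²) = -0.5800·√4 / √(1−0.336400) = -1.160000 / 0.814616 = -1.424

-1.424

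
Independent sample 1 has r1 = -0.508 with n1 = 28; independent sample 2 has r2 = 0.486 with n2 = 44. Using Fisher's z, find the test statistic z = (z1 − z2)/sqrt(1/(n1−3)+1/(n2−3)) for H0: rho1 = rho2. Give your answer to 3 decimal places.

-4.299

Fisher z-transforms: z1 = atanh(-0.508) = -0.560030, z2 = atanh(0.486) = 0.530810; difference d = -1.090840
Var(d) = 1/25 + 1/41 = 0.0400000 + 0.0243902 = 0.0643902
z = d/√Var(d) = -1.090840 / √0.0643902 = -1.090840 / 0.253752 = -4.299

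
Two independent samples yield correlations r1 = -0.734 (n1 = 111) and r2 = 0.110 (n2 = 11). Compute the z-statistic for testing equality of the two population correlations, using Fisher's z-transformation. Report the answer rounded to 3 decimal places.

Fisher z-transforms: z1 = atanh(-0.734) = -0.937345, z2 = atanh(0.110) = 0.110447; difference d = -1.047792
Var(d) = 1/108 + 1/8 = 0.0092593 + 0.1250000 = 0.1342593
z = d/√Var(d) = -1.047792 / √0.1342593 = -1.047792 / 0.366414 = -2.860

-2.860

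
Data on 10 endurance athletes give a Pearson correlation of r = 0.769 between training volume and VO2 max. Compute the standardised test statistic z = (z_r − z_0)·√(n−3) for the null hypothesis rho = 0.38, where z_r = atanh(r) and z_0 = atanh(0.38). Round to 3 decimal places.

Fisher z: atanh(0.769) = 1.017876, atanh(0.38) = 0.400060
z = (z_r − z_0)·√(n−3) = (1.017876 − 0.400060)·√7 = 0.617816 · 2.645751 = 1.635

1.635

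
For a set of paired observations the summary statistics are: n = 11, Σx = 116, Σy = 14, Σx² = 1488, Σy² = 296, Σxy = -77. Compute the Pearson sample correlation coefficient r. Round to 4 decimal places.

S_xy = nΣxy − ΣxΣy = 11·(-77) − 116·14 = -847 − 1624 = -2471
S_xx = nΣx² − (Σx)² = 11·1488 − 116² = 16368 − 13456 = 2912
S_yy = nΣy² − (Σy)² = 11·296 − 14² = 3256 − 196 = 3060
r = S_xy / √(S_xx·S_yy) = -2471 / √(2912·3060) = -2471 / √8910720 = -2471 / 2985.0829 = -0.8278

-0.8278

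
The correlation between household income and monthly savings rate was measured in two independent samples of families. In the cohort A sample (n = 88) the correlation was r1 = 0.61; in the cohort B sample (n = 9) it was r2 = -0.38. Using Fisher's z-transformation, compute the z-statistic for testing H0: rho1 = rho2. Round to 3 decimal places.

z1 = atanh(0.61) = 0.708921,  z2 = atanh(-0.38) = -0.400060
SE = √(1/(n1−3) + 1/(n2−3)) = √(1/85 + 1/6) = √(0.0117647 + 0.1666667) = √0.1784314 = 0.422411
z = (z1 − z2)/SE = (0.708921 − (-0.400060)) / 0.422411 = 1.108981 / 0.422411 = 2.625

2.625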